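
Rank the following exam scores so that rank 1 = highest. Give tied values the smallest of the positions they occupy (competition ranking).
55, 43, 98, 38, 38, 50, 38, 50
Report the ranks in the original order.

Sorted (descending): 98, 55, 50, 50, 43, 38, 38, 38
The 2 values of 50 occupy positions 3–4 → each gets rank 3.
The 3 values of 38 occupy positions 6–8 → each gets rank 6.

2, 5, 1, 6, 6, 3, 6, 3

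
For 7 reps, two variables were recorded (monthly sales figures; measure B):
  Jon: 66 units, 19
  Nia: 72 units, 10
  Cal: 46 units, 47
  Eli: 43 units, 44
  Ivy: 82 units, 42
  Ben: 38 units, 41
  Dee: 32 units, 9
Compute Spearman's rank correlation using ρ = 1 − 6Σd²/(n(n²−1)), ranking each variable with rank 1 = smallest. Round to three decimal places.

Ranks of variable 1: 5, 6, 4, 3, 7, 2, 1
Ranks of variable 2: 3, 2, 7, 6, 5, 4, 1
d = r₁ − r₂: 2, 4, -3, -3, 2, -2, 0
d²: 4, 16, 9, 9, 4, 4, 0; Σd² = 46
ρ = 1 − 6·46/(7·48) = 1 − 276/336 = 0.179

0.179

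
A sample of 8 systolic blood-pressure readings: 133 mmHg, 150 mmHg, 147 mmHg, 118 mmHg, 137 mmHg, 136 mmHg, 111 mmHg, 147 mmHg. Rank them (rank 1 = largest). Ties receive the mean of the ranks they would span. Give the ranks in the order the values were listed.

Sorted (descending): 150, 147, 147, 137, 136, 133, 118, 111
The 2 values of 147 occupy positions 2–3 → average rank (2+3)/2 = 2.5.

6, 1, 2.5, 7, 4, 5, 8, 2.5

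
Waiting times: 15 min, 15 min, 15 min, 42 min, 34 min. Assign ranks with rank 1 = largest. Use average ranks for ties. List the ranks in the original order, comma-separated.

Sorted (descending): 42, 34, 15, 15, 15
The 3 values of 15 occupy positions 3–5 → average rank 4.

4, 4, 4, 1, 2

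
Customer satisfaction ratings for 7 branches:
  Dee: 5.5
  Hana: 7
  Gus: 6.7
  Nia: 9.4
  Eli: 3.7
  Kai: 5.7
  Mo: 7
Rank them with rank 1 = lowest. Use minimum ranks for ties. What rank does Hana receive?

5

Sorted (ascending): 3.7, 5.5, 5.7, 6.7, 7, 7, 9.4
The 2 values of 7 occupy positions 5–6 → each gets rank 5.
Hana has value 7 → rank 5.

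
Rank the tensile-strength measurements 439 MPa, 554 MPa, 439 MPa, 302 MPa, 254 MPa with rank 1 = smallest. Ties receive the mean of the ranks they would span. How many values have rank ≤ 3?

Sorted (ascending): 254, 302, 439, 439, 554
The 2 values of 439 occupy positions 3–4 → average rank (3+4)/2 = 3.5.
Ranks ≤ 3: {1, 2} → 2 values.

2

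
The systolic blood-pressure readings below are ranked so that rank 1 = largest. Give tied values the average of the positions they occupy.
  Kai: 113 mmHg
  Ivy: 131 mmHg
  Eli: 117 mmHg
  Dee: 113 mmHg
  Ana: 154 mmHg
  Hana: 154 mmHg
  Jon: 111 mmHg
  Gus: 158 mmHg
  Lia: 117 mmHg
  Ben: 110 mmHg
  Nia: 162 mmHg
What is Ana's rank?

Sorted (descending): 162, 158, 154, 154, 131, 117, 117, 113, 113, 111, 110
The 2 values of 154 occupy positions 3–4 → average rank (3+4)/2 = 3.5.
The 2 values of 117 occupy positions 6–7 → average rank (6+7)/2 = 6.5.
The 2 values of 113 occupy positions 8–9 → average rank (8+9)/2 = 8.5.
Ana has value 154 mmHg → rank 3.5.

3.5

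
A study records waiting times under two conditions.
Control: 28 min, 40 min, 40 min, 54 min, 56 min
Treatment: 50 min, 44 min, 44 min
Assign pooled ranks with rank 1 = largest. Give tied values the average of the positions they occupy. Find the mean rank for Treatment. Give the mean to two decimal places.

Sorted (descending): 56, 54, 50, 44, 44, 40, 40, 28
The 2 values of 44 occupy positions 4–5 → average rank (4+5)/2 = 4.5.
The 2 values of 40 occupy positions 6–7 → average rank (6+7)/2 = 6.5.
Treatment values → pooled ranks: 50→3, 44→4.5, 44→4.5
Mean rank = (3 + 4.5 + 4.5) / 3 = 4.00

4.00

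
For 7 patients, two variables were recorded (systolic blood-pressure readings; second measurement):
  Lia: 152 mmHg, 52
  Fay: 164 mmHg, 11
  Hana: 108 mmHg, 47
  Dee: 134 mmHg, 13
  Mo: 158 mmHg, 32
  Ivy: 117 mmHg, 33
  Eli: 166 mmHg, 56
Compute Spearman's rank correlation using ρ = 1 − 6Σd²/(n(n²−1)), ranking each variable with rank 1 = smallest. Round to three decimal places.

Ranks of variable 1: 4, 6, 1, 3, 5, 2, 7
Ranks of variable 2: 6, 1, 5, 2, 3, 4, 7
d = r₁ − r₂: -2, 5, -4, 1, 2, -2, 0
d²: 4, 25, 16, 1, 4, 4, 0; Σd² = 54
ρ = 1 − 6·54/(7·48) = 1 − 324/336 = 0.036

0.036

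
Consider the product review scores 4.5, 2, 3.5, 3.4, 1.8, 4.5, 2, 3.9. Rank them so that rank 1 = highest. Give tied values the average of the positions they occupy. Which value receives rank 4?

3.5

Sorted (descending): 4.5, 4.5, 3.9, 3.5, 3.4, 2, 2, 1.8
The 2 values of 4.5 occupy positions 1–2 → average rank (1+2)/2 = 1.5.
The 2 values of 2 occupy positions 6–7 → average rank (6+7)/2 = 6.5.
Rank 4 → value 3.5.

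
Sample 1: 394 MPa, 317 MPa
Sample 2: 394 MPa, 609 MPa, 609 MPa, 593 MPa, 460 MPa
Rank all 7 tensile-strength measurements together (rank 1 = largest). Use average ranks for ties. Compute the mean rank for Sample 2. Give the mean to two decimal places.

Sorted (descending): 609, 609, 593, 460, 394, 394, 317
The 2 values of 609 occupy positions 1–2 → average rank (1+2)/2 = 1.5.
The 2 values of 394 occupy positions 5–6 → average rank (5+6)/2 = 5.5.
Sample 2 values → pooled ranks: 394→5.5, 609→1.5, 609→1.5, 593→3, 460→4
Mean rank = (5.5 + 1.5 + 1.5 + 3 + 4) / 5 = 3.10

3.10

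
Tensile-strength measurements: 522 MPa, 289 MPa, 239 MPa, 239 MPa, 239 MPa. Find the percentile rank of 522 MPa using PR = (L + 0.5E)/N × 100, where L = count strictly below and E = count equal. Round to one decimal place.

90.0

N = 5.
Strictly below 522: 4. Equal to 522: 1.
PR = (4 + 0.5·1)/5 × 100 = 90.0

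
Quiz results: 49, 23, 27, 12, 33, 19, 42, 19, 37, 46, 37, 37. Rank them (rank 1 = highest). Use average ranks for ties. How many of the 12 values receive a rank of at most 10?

9

Sorted (descending): 49, 46, 42, 37, 37, 37, 33, 27, 23, 19, 19, 12
The 3 values of 37 occupy positions 4–6 → average rank 5.
The 2 values of 19 occupy positions 10–11 → average rank (10+11)/2 = 10.5.
Ranks ≤ 10: {1, 2, 3, 5, 5, 5, 7, 8, 9} → 9 values.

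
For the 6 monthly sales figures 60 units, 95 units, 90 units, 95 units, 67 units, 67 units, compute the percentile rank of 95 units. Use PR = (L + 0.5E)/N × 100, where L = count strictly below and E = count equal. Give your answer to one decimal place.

N = 6.
Strictly below 95: 4. Equal to 95: 2.
PR = (4 + 0.5·2)/6 × 100 = 83.3

83.3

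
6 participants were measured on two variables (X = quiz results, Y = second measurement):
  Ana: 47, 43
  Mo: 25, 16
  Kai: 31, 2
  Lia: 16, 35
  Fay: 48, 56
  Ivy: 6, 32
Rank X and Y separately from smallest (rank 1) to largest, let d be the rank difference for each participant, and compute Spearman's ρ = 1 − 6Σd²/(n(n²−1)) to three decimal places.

Ranks of variable 1: 5, 3, 4, 2, 6, 1
Ranks of variable 2: 5, 2, 1, 4, 6, 3
d = r₁ − r₂: 0, 1, 3, -2, 0, -2
d²: 0, 1, 9, 4, 0, 4; Σd² = 18
ρ = 1 − 6·18/(6·35) = 1 − 108/210 = 0.486

0.486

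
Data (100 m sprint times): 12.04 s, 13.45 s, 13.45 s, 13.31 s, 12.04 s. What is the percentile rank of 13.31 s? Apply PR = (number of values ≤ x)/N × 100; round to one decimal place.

N = 5.
Strictly below 13.31: 2. Equal to 13.31: 1.
PR = 3/5 × 100 = 60.0

60.0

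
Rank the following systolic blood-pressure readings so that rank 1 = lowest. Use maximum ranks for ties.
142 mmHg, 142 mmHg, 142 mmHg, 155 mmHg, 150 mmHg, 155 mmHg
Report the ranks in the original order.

3, 3, 3, 6, 4, 6

Sorted (ascending): 142, 142, 142, 150, 155, 155
The 3 values of 142 occupy positions 1–3 → each gets rank 3.
The 2 values of 155 occupy positions 5–6 → each gets rank 6.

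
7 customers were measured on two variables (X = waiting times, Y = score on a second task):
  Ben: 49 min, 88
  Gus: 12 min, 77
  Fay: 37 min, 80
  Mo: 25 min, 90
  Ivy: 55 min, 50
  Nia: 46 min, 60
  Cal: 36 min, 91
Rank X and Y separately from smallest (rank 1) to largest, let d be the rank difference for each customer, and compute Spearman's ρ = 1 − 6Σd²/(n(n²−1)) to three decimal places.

Ranks of variable 1: 6, 1, 4, 2, 7, 5, 3
Ranks of variable 2: 5, 3, 4, 6, 1, 2, 7
d = r₁ − r₂: 1, -2, 0, -4, 6, 3, -4
d²: 1, 4, 0, 16, 36, 9, 16; Σd² = 82
ρ = 1 − 6·82/(7·48) = 1 − 492/336 = -0.464

-0.464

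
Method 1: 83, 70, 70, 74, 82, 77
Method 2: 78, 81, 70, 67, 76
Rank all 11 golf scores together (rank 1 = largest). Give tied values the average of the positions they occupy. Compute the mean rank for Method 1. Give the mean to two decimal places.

Sorted (descending): 83, 82, 81, 78, 77, 76, 74, 70, 70, 70, 67
The 3 values of 70 occupy positions 8–10 → average rank 9.
Method 1 values → pooled ranks: 83→1, 70→9, 70→9, 74→7, 82→2, 77→5
Mean rank = (1 + 9 + 9 + 7 + 2 + 5) / 6 = 5.50

5.50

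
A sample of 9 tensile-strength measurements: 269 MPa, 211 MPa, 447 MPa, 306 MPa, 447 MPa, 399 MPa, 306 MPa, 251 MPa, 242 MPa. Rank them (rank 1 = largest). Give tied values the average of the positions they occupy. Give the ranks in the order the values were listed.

6, 9, 1.5, 4.5, 1.5, 3, 4.5, 7, 8

Sorted (descending): 447, 447, 399, 306, 306, 269, 251, 242, 211
The 2 values of 447 occupy positions 1–2 → average rank (1+2)/2 = 1.5.
The 2 values of 306 occupy positions 4–5 → average rank (4+5)/2 = 4.5.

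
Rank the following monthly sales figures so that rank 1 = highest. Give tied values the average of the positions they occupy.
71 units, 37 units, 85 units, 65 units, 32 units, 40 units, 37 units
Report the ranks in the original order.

2, 5.5, 1, 3, 7, 4, 5.5

Sorted (descending): 85, 71, 65, 40, 37, 37, 32
The 2 values of 37 occupy positions 5–6 → average rank (5+6)/2 = 5.5.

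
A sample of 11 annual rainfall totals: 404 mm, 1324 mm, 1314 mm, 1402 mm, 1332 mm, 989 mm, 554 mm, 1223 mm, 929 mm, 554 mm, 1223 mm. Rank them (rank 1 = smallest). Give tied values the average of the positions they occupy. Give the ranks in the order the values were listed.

Sorted (ascending): 404, 554, 554, 929, 989, 1223, 1223, 1314, 1324, 1332, 1402
The 2 values of 554 occupy positions 2–3 → average rank (2+3)/2 = 2.5.
The 2 values of 1223 occupy positions 6–7 → average rank (6+7)/2 = 6.5.

1, 9, 8, 11, 10, 5, 2.5, 6.5, 4, 2.5, 6.5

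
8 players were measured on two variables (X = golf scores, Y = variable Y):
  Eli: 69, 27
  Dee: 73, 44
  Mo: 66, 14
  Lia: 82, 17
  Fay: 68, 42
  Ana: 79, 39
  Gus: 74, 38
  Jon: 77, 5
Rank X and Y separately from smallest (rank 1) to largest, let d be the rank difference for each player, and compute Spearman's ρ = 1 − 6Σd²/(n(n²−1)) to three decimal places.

Ranks of variable 1: 3, 4, 1, 8, 2, 7, 5, 6
Ranks of variable 2: 4, 8, 2, 3, 7, 6, 5, 1
d = r₁ − r₂: -1, -4, -1, 5, -5, 1, 0, 5
d²: 1, 16, 1, 25, 25, 1, 0, 25; Σd² = 94
ρ = 1 − 6·94/(8·63) = 1 − 564/504 = -0.119

-0.119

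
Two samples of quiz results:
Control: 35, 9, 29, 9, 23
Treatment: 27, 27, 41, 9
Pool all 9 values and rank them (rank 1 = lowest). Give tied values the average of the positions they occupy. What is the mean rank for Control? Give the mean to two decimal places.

4.60

Sorted (ascending): 9, 9, 9, 23, 27, 27, 29, 35, 41
The 3 values of 9 occupy positions 1–3 → average rank 2.
The 2 values of 27 occupy positions 5–6 → average rank (5+6)/2 = 5.5.
Control values → pooled ranks: 35→8, 9→2, 29→7, 9→2, 23→4
Mean rank = (8 + 2 + 7 + 2 + 4) / 5 = 4.60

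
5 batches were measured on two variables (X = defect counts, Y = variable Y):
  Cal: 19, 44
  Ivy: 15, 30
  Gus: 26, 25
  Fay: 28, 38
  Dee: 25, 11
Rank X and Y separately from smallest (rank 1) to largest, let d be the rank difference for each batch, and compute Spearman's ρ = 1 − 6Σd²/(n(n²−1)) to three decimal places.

-0.100

Ranks of variable 1: 2, 1, 4, 5, 3
Ranks of variable 2: 5, 3, 2, 4, 1
d = r₁ − r₂: -3, -2, 2, 1, 2
d²: 9, 4, 4, 1, 4; Σd² = 22
ρ = 1 − 6·22/(5·24) = 1 − 132/120 = -0.100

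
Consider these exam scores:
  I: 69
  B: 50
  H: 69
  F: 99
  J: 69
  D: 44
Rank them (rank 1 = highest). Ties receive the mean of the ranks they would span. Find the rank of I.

3

Sorted (descending): 99, 69, 69, 69, 50, 44
The 3 values of 69 occupy positions 2–4 → average rank 3.
I has value 69 → rank 3.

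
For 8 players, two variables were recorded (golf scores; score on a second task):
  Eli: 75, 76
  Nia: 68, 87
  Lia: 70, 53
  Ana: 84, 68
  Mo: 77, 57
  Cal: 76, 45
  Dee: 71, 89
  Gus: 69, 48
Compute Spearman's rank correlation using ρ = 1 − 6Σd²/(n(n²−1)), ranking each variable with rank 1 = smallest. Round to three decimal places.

Ranks of variable 1: 5, 1, 3, 8, 7, 6, 4, 2
Ranks of variable 2: 6, 7, 3, 5, 4, 1, 8, 2
d = r₁ − r₂: -1, -6, 0, 3, 3, 5, -4, 0
d²: 1, 36, 0, 9, 9, 25, 16, 0; Σd² = 96
ρ = 1 − 6·96/(8·63) = 1 − 576/504 = -0.143

-0.143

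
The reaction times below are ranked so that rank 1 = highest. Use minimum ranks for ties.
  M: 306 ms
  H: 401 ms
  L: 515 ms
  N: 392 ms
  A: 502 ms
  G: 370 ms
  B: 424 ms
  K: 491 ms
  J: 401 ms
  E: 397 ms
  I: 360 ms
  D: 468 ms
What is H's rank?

Sorted (descending): 515, 502, 491, 468, 424, 401, 401, 397, 392, 370, 360, 306
The 2 values of 401 occupy positions 6–7 → each gets rank 6.
H has value 401 ms → rank 6.

6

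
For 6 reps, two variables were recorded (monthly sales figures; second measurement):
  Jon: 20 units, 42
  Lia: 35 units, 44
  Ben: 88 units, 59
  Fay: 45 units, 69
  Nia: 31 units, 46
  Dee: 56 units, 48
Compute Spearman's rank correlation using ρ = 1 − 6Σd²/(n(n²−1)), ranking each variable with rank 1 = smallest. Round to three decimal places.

Ranks of variable 1: 1, 3, 6, 4, 2, 5
Ranks of variable 2: 1, 2, 5, 6, 3, 4
d = r₁ − r₂: 0, 1, 1, -2, -1, 1
d²: 0, 1, 1, 4, 1, 1; Σd² = 8
ρ = 1 − 6·8/(6·35) = 1 − 48/210 = 0.771

0.771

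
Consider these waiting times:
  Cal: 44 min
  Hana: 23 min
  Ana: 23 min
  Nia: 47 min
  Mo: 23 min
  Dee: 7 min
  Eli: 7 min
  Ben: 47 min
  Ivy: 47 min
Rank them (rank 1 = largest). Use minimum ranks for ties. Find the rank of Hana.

Sorted (descending): 47, 47, 47, 44, 23, 23, 23, 7, 7
The 3 values of 47 occupy positions 1–3 → each gets rank 1.
The 3 values of 23 occupy positions 5–7 → each gets rank 5.
The 2 values of 7 occupy positions 8–9 → each gets rank 8.
Hana has value 23 min → rank 5.

5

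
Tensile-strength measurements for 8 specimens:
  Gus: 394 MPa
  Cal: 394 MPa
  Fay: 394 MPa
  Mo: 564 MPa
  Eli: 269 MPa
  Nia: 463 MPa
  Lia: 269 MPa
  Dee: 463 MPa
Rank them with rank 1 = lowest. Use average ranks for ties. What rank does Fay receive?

4

Sorted (ascending): 269, 269, 394, 394, 394, 463, 463, 564
The 2 values of 269 occupy positions 1–2 → average rank (1+2)/2 = 1.5.
The 3 values of 394 occupy positions 3–5 → average rank 4.
The 2 values of 463 occupy positions 6–7 → average rank (6+7)/2 = 6.5.
Fay has value 394 MPa → rank 4.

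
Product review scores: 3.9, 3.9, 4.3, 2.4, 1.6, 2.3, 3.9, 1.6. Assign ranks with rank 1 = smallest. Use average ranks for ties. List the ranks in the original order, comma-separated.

6, 6, 8, 4, 1.5, 3, 6, 1.5

Sorted (ascending): 1.6, 1.6, 2.3, 2.4, 3.9, 3.9, 3.9, 4.3
The 2 values of 1.6 occupy positions 1–2 → average rank (1+2)/2 = 1.5.
The 3 values of 3.9 occupy positions 5–7 → average rank 6.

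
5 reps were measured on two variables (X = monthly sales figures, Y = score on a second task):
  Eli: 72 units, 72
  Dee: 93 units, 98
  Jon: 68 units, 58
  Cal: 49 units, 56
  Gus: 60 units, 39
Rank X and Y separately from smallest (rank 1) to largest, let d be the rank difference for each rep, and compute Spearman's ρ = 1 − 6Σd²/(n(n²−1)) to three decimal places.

Ranks of variable 1: 4, 5, 3, 1, 2
Ranks of variable 2: 4, 5, 3, 2, 1
d = r₁ − r₂: 0, 0, 0, -1, 1
d²: 0, 0, 0, 1, 1; Σd² = 2
ρ = 1 − 6·2/(5·24) = 1 − 12/120 = 0.900

0.900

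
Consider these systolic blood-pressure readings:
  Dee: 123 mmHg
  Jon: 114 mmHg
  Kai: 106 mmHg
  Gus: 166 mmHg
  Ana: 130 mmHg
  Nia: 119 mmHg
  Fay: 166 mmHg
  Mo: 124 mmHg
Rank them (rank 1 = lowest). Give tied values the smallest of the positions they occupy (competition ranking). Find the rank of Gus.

Sorted (ascending): 106, 114, 119, 123, 124, 130, 166, 166
The 2 values of 166 occupy positions 7–8 → each gets rank 7.
Gus has value 166 mmHg → rank 7.

7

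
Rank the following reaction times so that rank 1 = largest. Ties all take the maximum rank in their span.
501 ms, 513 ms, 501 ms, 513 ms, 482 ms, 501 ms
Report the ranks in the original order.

Sorted (descending): 513, 513, 501, 501, 501, 482
The 2 values of 513 occupy positions 1–2 → each gets rank 2.
The 3 values of 501 occupy positions 3–5 → each gets rank 5.

5, 2, 5, 2, 6, 5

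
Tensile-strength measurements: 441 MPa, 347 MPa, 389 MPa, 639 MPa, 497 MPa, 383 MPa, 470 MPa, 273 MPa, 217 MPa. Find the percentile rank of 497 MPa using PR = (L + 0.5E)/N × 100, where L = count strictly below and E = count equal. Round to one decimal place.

N = 9.
Strictly below 497: 7. Equal to 497: 1.
PR = (7 + 0.5·1)/9 × 100 = 83.3

83.3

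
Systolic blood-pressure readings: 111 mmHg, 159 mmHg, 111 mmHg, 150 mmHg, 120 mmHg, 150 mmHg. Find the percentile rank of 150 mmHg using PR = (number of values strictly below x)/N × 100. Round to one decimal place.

N = 6.
Strictly below 150: 3. Equal to 150: 2.
PR = 3/6 × 100 = 50.0

50.0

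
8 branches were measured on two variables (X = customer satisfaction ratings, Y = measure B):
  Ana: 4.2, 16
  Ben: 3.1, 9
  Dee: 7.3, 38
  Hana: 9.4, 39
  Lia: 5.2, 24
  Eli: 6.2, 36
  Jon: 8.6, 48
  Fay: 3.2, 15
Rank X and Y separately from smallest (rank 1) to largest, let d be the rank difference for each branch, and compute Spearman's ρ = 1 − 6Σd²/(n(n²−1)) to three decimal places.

0.976

Ranks of variable 1: 3, 1, 6, 8, 4, 5, 7, 2
Ranks of variable 2: 3, 1, 6, 7, 4, 5, 8, 2
d = r₁ − r₂: 0, 0, 0, 1, 0, 0, -1, 0
d²: 0, 0, 0, 1, 0, 0, 1, 0; Σd² = 2
ρ = 1 − 6·2/(8·63) = 1 − 12/504 = 0.976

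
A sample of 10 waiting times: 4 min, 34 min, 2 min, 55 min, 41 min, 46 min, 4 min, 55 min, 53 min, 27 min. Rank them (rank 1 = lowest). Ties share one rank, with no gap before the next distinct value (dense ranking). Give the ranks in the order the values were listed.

Sorted (ascending): 2, 4, 4, 27, 34, 41, 46, 53, 55, 55
The 2 values of 4 share dense rank 2.
The 2 values of 55 share dense rank 8.
Remaining distinct values take the next consecutive integers.

2, 4, 1, 8, 5, 6, 2, 8, 7, 3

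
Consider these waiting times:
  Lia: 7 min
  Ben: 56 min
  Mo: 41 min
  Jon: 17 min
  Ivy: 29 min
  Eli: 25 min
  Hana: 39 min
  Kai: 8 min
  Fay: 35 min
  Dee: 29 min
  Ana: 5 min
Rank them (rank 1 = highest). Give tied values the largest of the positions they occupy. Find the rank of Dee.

6

Sorted (descending): 56, 41, 39, 35, 29, 29, 25, 17, 8, 7, 5
The 2 values of 29 occupy positions 5–6 → each gets rank 6.
Dee has value 29 min → rank 6.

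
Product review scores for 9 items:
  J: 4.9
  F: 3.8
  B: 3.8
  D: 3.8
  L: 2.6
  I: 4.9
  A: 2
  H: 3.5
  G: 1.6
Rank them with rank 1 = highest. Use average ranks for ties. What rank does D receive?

4

Sorted (descending): 4.9, 4.9, 3.8, 3.8, 3.8, 3.5, 2.6, 2, 1.6
The 2 values of 4.9 occupy positions 1–2 → average rank (1+2)/2 = 1.5.
The 3 values of 3.8 occupy positions 3–5 → average rank 4.
D has value 3.8 → rank 4.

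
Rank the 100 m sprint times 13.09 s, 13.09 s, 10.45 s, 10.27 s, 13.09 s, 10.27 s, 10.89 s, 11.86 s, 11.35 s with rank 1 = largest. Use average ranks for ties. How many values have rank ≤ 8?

Sorted (descending): 13.09, 13.09, 13.09, 11.86, 11.35, 10.89, 10.45, 10.27, 10.27
The 3 values of 13.09 occupy positions 1–3 → average rank 2.
The 2 values of 10.27 occupy positions 8–9 → average rank (8+9)/2 = 8.5.
Ranks ≤ 8: {2, 2, 2, 4, 5, 6, 7} → 7 values.

7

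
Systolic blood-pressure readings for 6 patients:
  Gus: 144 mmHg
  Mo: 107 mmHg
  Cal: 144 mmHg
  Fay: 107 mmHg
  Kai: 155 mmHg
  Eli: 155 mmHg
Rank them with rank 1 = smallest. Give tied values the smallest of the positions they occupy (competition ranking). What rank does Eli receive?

Sorted (ascending): 107, 107, 144, 144, 155, 155
The 2 values of 107 occupy positions 1–2 → each gets rank 1.
The 2 values of 144 occupy positions 3–4 → each gets rank 3.
The 2 values of 155 occupy positions 5–6 → each gets rank 5.
Eli has value 155 mmHg → rank 5.

5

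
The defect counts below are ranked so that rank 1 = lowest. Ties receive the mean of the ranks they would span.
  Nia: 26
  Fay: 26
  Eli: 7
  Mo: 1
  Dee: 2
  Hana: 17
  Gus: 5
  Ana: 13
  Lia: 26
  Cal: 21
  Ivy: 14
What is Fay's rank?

Sorted (ascending): 1, 2, 5, 7, 13, 14, 17, 21, 26, 26, 26
The 3 values of 26 occupy positions 9–11 → average rank 10.
Fay has value 26 → rank 10.

10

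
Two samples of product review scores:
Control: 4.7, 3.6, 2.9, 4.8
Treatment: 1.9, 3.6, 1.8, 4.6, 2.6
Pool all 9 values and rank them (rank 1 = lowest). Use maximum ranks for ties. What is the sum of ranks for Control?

Sorted (ascending): 1.8, 1.9, 2.6, 2.9, 3.6, 3.6, 4.6, 4.7, 4.8
The 2 values of 3.6 occupy positions 5–6 → each gets rank 6.
Control values → pooled ranks: 4.7→8, 3.6→6, 2.9→4, 4.8→9
Rank sum = 8 + 6 + 4 + 9 = 27

27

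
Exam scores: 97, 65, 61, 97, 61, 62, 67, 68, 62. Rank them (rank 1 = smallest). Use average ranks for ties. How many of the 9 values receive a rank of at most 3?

2

Sorted (ascending): 61, 61, 62, 62, 65, 67, 68, 97, 97
The 2 values of 61 occupy positions 1–2 → average rank (1+2)/2 = 1.5.
The 2 values of 62 occupy positions 3–4 → average rank (3+4)/2 = 3.5.
The 2 values of 97 occupy positions 8–9 → average rank (8+9)/2 = 8.5.
Ranks ≤ 3: {1.5, 1.5} → 2 values.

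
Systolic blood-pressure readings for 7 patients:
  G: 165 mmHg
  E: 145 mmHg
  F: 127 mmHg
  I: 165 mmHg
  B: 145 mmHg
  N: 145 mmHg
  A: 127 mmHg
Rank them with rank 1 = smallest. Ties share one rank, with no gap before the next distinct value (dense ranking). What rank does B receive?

Sorted (ascending): 127, 127, 145, 145, 145, 165, 165
The 2 values of 127 share dense rank 1.
The 3 values of 145 share dense rank 2.
The 2 values of 165 share dense rank 3.
B has value 145 mmHg → rank 2.

2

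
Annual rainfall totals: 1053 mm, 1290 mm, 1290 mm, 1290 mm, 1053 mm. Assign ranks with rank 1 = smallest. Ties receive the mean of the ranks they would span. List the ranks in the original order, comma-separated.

1.5, 4, 4, 4, 1.5

Sorted (ascending): 1053, 1053, 1290, 1290, 1290
The 2 values of 1053 occupy positions 1–2 → average rank (1+2)/2 = 1.5.
The 3 values of 1290 occupy positions 3–5 → average rank 4.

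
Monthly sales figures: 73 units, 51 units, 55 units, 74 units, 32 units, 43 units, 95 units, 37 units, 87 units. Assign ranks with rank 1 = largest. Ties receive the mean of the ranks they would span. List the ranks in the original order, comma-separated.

4, 6, 5, 3, 9, 7, 1, 8, 2

Sorted (descending): 95, 87, 74, 73, 55, 51, 43, 37, 32
No ties — each value takes its position as its rank.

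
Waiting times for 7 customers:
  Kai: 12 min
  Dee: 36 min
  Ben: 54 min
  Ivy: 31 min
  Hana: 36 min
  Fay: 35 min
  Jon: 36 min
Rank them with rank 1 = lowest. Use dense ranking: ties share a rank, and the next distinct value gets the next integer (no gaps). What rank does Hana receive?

Sorted (ascending): 12, 31, 35, 36, 36, 36, 54
The 3 values of 36 share dense rank 4.
Remaining distinct values take the next consecutive integers.
Hana has value 36 min → rank 4.

4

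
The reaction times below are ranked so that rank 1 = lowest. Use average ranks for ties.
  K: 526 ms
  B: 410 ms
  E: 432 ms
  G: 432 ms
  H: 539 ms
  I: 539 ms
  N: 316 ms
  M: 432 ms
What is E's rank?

Sorted (ascending): 316, 410, 432, 432, 432, 526, 539, 539
The 3 values of 432 occupy positions 3–5 → average rank 4.
The 2 values of 539 occupy positions 7–8 → average rank (7+8)/2 = 7.5.
E has value 432 ms → rank 4.

4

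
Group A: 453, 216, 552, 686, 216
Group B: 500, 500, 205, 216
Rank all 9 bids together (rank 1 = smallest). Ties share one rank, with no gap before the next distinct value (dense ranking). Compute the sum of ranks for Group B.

11

Sorted (ascending): 205, 216, 216, 216, 453, 500, 500, 552, 686
The 3 values of 216 share dense rank 2.
The 2 values of 500 share dense rank 4.
Remaining distinct values take the next consecutive integers.
Group B values → pooled ranks: 500→4, 500→4, 205→1, 216→2
Rank sum = 4 + 4 + 1 + 2 = 11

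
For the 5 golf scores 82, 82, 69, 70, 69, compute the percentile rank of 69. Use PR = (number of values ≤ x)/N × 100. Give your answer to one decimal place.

N = 5.
Strictly below 69: 0. Equal to 69: 2.
PR = 2/5 × 100 = 40.0

40.0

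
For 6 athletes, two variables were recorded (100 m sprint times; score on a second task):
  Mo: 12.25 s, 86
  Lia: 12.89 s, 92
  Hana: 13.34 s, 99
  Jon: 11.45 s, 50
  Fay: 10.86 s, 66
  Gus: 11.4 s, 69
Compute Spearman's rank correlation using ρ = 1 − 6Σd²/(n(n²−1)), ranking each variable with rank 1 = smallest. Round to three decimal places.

0.829

Ranks of variable 1: 4, 5, 6, 3, 1, 2
Ranks of variable 2: 4, 5, 6, 1, 2, 3
d = r₁ − r₂: 0, 0, 0, 2, -1, -1
d²: 0, 0, 0, 4, 1, 1; Σd² = 6
ρ = 1 − 6·6/(6·35) = 1 − 36/210 = 0.829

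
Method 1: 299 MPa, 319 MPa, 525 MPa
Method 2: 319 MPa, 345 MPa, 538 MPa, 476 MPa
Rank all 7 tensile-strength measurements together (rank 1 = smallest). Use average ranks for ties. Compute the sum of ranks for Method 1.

9.5

Sorted (ascending): 299, 319, 319, 345, 476, 525, 538
The 2 values of 319 occupy positions 2–3 → average rank (2+3)/2 = 2.5.
Method 1 values → pooled ranks: 299→1, 319→2.5, 525→6
Rank sum = 1 + 2.5 + 6 = 9.5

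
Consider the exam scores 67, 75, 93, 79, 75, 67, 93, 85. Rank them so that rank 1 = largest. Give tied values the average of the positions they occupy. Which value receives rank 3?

85

Sorted (descending): 93, 93, 85, 79, 75, 75, 67, 67
The 2 values of 93 occupy positions 1–2 → average rank (1+2)/2 = 1.5.
The 2 values of 75 occupy positions 5–6 → average rank (5+6)/2 = 5.5.
The 2 values of 67 occupy positions 7–8 → average rank (7+8)/2 = 7.5.
Rank 3 → value 85.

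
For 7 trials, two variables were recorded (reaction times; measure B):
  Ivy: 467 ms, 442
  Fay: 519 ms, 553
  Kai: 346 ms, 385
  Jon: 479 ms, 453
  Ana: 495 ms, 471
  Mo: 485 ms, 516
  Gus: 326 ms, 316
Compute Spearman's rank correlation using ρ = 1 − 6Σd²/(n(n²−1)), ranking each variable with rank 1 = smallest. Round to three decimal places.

Ranks of variable 1: 3, 7, 2, 4, 6, 5, 1
Ranks of variable 2: 3, 7, 2, 4, 5, 6, 1
d = r₁ − r₂: 0, 0, 0, 0, 1, -1, 0
d²: 0, 0, 0, 0, 1, 1, 0; Σd² = 2
ρ = 1 − 6·2/(7·48) = 1 − 12/336 = 0.964

0.964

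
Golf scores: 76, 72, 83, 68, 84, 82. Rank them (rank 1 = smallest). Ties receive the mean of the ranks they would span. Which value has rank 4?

Sorted (ascending): 68, 72, 76, 82, 83, 84
No ties — each value takes its position as its rank.
Rank 4 → value 82.

82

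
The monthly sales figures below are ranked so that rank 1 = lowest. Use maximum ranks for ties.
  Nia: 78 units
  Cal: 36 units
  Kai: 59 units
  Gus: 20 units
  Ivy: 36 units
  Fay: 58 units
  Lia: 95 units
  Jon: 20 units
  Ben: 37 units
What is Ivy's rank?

Sorted (ascending): 20, 20, 36, 36, 37, 58, 59, 78, 95
The 2 values of 20 occupy positions 1–2 → each gets rank 2.
The 2 values of 36 occupy positions 3–4 → each gets rank 4.
Ivy has value 36 units → rank 4.

4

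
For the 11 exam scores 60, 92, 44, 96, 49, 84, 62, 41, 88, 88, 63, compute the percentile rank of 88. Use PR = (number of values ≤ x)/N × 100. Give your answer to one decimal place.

81.8

N = 11.
Strictly below 88: 7. Equal to 88: 2.
PR = 9/11 × 100 = 81.8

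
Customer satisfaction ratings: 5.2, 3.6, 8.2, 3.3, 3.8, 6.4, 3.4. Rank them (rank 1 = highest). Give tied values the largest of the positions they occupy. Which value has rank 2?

6.4

Sorted (descending): 8.2, 6.4, 5.2, 3.8, 3.6, 3.4, 3.3
No ties — each value takes its position as its rank.
Rank 2 → value 6.4.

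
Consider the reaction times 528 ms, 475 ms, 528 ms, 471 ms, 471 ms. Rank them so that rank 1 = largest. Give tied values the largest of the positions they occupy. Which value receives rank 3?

475

Sorted (descending): 528, 528, 475, 471, 471
The 2 values of 528 occupy positions 1–2 → each gets rank 2.
The 2 values of 471 occupy positions 4–5 → each gets rank 5.
Rank 3 → value 475.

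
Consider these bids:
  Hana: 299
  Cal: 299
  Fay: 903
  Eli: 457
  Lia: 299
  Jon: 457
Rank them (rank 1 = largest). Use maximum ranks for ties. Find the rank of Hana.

6

Sorted (descending): 903, 457, 457, 299, 299, 299
The 2 values of 457 occupy positions 2–3 → each gets rank 3.
The 3 values of 299 occupy positions 4–6 → each gets rank 6.
Hana has value 299 → rank 6.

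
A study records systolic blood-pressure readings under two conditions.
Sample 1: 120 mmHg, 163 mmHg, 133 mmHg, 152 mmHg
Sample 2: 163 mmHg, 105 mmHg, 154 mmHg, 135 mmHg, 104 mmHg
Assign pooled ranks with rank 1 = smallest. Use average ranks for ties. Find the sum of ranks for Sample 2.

23.5

Sorted (ascending): 104, 105, 120, 133, 135, 152, 154, 163, 163
The 2 values of 163 occupy positions 8–9 → average rank (8+9)/2 = 8.5.
Sample 2 values → pooled ranks: 163→8.5, 105→2, 154→7, 135→5, 104→1
Rank sum = 8.5 + 2 + 7 + 5 + 1 = 23.5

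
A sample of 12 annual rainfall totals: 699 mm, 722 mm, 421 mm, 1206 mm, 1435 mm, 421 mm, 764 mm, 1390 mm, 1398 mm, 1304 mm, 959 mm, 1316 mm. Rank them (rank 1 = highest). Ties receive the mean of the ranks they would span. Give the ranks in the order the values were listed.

10, 9, 11.5, 6, 1, 11.5, 8, 3, 2, 5, 7, 4

Sorted (descending): 1435, 1398, 1390, 1316, 1304, 1206, 959, 764, 722, 699, 421, 421
The 2 values of 421 occupy positions 11–12 → average rank (11+12)/2 = 11.5.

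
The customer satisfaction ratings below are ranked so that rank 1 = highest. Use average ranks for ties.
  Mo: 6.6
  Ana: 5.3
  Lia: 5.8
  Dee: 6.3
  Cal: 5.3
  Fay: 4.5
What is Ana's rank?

4.5

Sorted (descending): 6.6, 6.3, 5.8, 5.3, 5.3, 4.5
The 2 values of 5.3 occupy positions 4–5 → average rank (4+5)/2 = 4.5.
Ana has value 5.3 → rank 4.5.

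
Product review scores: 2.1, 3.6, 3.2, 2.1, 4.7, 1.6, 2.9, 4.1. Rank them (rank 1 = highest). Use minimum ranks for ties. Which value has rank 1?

4.7

Sorted (descending): 4.7, 4.1, 3.6, 3.2, 2.9, 2.1, 2.1, 1.6
The 2 values of 2.1 occupy positions 6–7 → each gets rank 6.
Rank 1 → value 4.7.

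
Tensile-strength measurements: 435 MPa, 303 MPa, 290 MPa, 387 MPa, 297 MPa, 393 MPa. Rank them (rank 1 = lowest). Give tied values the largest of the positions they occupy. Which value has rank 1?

290

Sorted (ascending): 290, 297, 303, 387, 393, 435
No ties — each value takes its position as its rank.
Rank 1 → value 290.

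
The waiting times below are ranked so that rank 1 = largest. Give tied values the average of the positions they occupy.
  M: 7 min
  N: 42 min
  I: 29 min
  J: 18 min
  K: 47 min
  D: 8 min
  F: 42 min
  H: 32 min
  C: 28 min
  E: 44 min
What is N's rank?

Sorted (descending): 47, 44, 42, 42, 32, 29, 28, 18, 8, 7
The 2 values of 42 occupy positions 3–4 → average rank (3+4)/2 = 3.5.
N has value 42 min → rank 3.5.

3.5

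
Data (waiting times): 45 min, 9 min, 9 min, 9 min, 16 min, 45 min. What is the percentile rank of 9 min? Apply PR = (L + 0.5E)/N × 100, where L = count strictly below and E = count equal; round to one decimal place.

N = 6.
Strictly below 9: 0. Equal to 9: 3.
PR = (0 + 0.5·3)/6 × 100 = 25.0

25.0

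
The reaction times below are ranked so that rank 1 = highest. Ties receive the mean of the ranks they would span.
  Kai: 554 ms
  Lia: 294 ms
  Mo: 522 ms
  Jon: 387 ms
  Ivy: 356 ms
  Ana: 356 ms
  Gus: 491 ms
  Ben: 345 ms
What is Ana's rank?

Sorted (descending): 554, 522, 491, 387, 356, 356, 345, 294
The 2 values of 356 occupy positions 5–6 → average rank (5+6)/2 = 5.5.
Ana has value 356 ms → rank 5.5.

5.5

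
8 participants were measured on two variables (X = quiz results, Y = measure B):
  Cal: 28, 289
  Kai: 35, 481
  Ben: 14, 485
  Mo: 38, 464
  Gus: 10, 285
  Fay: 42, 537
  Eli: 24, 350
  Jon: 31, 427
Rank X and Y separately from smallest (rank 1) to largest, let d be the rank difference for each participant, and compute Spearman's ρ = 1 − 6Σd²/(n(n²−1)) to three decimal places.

0.595

Ranks of variable 1: 4, 6, 2, 7, 1, 8, 3, 5
Ranks of variable 2: 2, 6, 7, 5, 1, 8, 3, 4
d = r₁ − r₂: 2, 0, -5, 2, 0, 0, 0, 1
d²: 4, 0, 25, 4, 0, 0, 0, 1; Σd² = 34
ρ = 1 − 6·34/(8·63) = 1 − 204/504 = 0.595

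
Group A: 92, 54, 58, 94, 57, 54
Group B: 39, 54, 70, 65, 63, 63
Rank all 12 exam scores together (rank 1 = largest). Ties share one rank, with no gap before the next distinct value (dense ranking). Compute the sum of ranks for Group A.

Sorted (descending): 94, 92, 70, 65, 63, 63, 58, 57, 54, 54, 54, 39
The 2 values of 63 share dense rank 5.
The 3 values of 54 share dense rank 8.
Remaining distinct values take the next consecutive integers.
Group A values → pooled ranks: 92→2, 54→8, 58→6, 94→1, 57→7, 54→8
Rank sum = 2 + 8 + 6 + 1 + 7 + 8 = 32

32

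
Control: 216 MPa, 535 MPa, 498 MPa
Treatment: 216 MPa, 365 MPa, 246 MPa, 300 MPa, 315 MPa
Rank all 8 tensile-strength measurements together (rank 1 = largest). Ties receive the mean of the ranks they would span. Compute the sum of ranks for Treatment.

25.5

Sorted (descending): 535, 498, 365, 315, 300, 246, 216, 216
The 2 values of 216 occupy positions 7–8 → average rank (7+8)/2 = 7.5.
Treatment values → pooled ranks: 216→7.5, 365→3, 246→6, 300→5, 315→4
Rank sum = 7.5 + 3 + 6 + 5 + 4 = 25.5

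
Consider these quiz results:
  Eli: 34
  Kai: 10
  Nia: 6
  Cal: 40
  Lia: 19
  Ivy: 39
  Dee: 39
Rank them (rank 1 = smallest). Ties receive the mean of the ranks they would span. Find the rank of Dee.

5.5

Sorted (ascending): 6, 10, 19, 34, 39, 39, 40
The 2 values of 39 occupy positions 5–6 → average rank (5+6)/2 = 5.5.
Dee has value 39 → rank 5.5.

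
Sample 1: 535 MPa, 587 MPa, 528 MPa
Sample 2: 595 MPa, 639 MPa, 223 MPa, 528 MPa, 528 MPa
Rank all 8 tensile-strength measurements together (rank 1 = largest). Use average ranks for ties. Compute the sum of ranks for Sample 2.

Sorted (descending): 639, 595, 587, 535, 528, 528, 528, 223
The 3 values of 528 occupy positions 5–7 → average rank 6.
Sample 2 values → pooled ranks: 595→2, 639→1, 223→8, 528→6, 528→6
Rank sum = 2 + 1 + 8 + 6 + 6 = 23

23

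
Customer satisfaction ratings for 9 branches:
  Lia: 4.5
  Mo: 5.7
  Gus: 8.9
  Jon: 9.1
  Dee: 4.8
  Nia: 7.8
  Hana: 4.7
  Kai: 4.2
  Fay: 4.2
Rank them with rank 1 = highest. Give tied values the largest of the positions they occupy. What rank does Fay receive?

Sorted (descending): 9.1, 8.9, 7.8, 5.7, 4.8, 4.7, 4.5, 4.2, 4.2
The 2 values of 4.2 occupy positions 8–9 → each gets rank 9.
Fay has value 4.2 → rank 9.

9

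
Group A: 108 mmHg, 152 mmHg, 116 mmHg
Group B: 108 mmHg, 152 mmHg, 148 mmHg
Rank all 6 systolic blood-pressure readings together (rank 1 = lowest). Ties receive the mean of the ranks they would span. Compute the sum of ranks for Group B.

11

Sorted (ascending): 108, 108, 116, 148, 152, 152
The 2 values of 108 occupy positions 1–2 → average rank (1+2)/2 = 1.5.
The 2 values of 152 occupy positions 5–6 → average rank (5+6)/2 = 5.5.
Group B values → pooled ranks: 108→1.5, 152→5.5, 148→4
Rank sum = 1.5 + 5.5 + 4 = 11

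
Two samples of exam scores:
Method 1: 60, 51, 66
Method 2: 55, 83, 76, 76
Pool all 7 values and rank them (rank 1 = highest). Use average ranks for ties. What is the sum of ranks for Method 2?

12

Sorted (descending): 83, 76, 76, 66, 60, 55, 51
The 2 values of 76 occupy positions 2–3 → average rank (2+3)/2 = 2.5.
Method 2 values → pooled ranks: 55→6, 83→1, 76→2.5, 76→2.5
Rank sum = 6 + 1 + 2.5 + 2.5 = 12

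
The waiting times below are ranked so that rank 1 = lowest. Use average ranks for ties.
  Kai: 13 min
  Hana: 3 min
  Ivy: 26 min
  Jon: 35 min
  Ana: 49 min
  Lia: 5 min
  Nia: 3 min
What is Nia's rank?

Sorted (ascending): 3, 3, 5, 13, 26, 35, 49
The 2 values of 3 occupy positions 1–2 → average rank (1+2)/2 = 1.5.
Nia has value 3 min → rank 1.5.

1.5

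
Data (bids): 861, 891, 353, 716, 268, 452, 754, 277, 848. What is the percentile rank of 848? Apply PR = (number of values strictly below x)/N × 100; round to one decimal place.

N = 9.
Strictly below 848: 6. Equal to 848: 1.
PR = 6/9 × 100 = 66.7

66.7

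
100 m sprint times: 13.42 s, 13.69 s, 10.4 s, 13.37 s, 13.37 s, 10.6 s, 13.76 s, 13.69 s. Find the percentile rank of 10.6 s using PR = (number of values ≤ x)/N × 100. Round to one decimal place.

25.0

N = 8.
Strictly below 10.6: 1. Equal to 10.6: 1.
PR = 2/8 × 100 = 25.0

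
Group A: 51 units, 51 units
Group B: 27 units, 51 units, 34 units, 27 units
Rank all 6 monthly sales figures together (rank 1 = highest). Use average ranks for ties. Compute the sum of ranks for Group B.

Sorted (descending): 51, 51, 51, 34, 27, 27
The 3 values of 51 occupy positions 1–3 → average rank 2.
The 2 values of 27 occupy positions 5–6 → average rank (5+6)/2 = 5.5.
Group B values → pooled ranks: 27→5.5, 51→2, 34→4, 27→5.5
Rank sum = 5.5 + 2 + 4 + 5.5 = 17

17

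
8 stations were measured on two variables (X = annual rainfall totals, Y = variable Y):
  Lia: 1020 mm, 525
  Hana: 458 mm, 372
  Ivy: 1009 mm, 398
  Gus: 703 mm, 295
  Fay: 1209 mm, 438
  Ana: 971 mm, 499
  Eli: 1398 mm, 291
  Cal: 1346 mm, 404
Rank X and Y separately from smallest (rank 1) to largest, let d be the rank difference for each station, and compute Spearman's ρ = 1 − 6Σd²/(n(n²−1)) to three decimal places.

0.024

Ranks of variable 1: 5, 1, 4, 2, 6, 3, 8, 7
Ranks of variable 2: 8, 3, 4, 2, 6, 7, 1, 5
d = r₁ − r₂: -3, -2, 0, 0, 0, -4, 7, 2
d²: 9, 4, 0, 0, 0, 16, 49, 4; Σd² = 82
ρ = 1 − 6·82/(8·63) = 1 − 492/504 = 0.024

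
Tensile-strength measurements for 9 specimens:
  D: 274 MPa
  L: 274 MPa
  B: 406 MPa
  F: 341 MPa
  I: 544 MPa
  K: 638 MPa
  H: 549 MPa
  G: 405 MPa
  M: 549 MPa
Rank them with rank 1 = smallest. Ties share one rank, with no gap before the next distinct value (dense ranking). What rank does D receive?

Sorted (ascending): 274, 274, 341, 405, 406, 544, 549, 549, 638
The 2 values of 274 share dense rank 1.
The 2 values of 549 share dense rank 6.
Remaining distinct values take the next consecutive integers.
D has value 274 MPa → rank 1.

1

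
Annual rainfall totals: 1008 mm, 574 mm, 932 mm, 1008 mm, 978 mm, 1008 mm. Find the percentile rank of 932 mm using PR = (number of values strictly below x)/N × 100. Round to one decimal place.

N = 6.
Strictly below 932: 1. Equal to 932: 1.
PR = 1/6 × 100 = 16.7

16.7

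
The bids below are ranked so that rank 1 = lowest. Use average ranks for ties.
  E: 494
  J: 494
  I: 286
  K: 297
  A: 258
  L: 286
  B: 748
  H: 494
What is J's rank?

6

Sorted (ascending): 258, 286, 286, 297, 494, 494, 494, 748
The 2 values of 286 occupy positions 2–3 → average rank (2+3)/2 = 2.5.
The 3 values of 494 occupy positions 5–7 → average rank 6.
J has value 494 → rank 6.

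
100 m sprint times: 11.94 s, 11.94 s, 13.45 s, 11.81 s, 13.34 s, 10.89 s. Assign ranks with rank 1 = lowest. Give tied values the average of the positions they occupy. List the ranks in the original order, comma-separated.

Sorted (ascending): 10.89, 11.81, 11.94, 11.94, 13.34, 13.45
The 2 values of 11.94 occupy positions 3–4 → average rank (3+4)/2 = 3.5.

3.5, 3.5, 6, 2, 5, 1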